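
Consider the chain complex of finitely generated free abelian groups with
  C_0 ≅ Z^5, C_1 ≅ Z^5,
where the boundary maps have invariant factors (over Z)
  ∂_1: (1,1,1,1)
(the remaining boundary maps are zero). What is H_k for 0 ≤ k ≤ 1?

H_0: b_0 = 5 − 0 − 4 = 1; torsion from ∂_1 factors > 1: none. So H_0 ≅ Z.
H_1: b_1 = 5 − 4 − 0 = 1; torsion from ∂_2 factors > 1: none. So H_1 ≅ Z.

H_0 ≅ Z,  H_1 ≅ Z.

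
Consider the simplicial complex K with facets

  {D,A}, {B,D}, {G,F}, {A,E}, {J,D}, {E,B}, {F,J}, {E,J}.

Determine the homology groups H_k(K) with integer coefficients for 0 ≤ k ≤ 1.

H_0 ≅ Z,  H_1 ≅ Z^2.

We work with the vertex ordering A < B < D < E < F < G < J. The simplices of K, each written with vertices in increasing order, are:

  0-simplices (7): A, B, D, E, F, G, J
  1-simplices (8): AD, AE, BD, BE, DJ, EJ, FG, FJ

giving chain groups C_0 ≅ Z^7, C_1 ≅ Z^8.

∂_1: C_1 → C_0 is given by ∂[p,q] = [q] − [p]. For instance
  ∂FG = G − F.
The resulting 7×8 matrix has rank 6, and its Smith normal form has invariant factors (1,1,1,1,1,1).

Reading off H_k = ker ∂_k / im ∂_{k+1}:

  H_0: rank C_0 − rank ∂_1 = 7 − 6 = 1, and the invariant factors of ∂_1 are all 1, so H_0 = Z.
  H_1: rank ker ∂_1 − rank ∂_2 = (8 − 6) − 0 = 2, and there is no ∂_2, so H_1 = Z^2.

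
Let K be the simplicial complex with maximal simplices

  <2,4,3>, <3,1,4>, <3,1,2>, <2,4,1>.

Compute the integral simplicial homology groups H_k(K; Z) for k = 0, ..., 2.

H_0 ≅ Z,  H_1 = 0,  H_2 ≅ Z.

We work with the vertex ordering 1 < 2 < 3 < 4. The simplices of K, each written with vertices in increasing order, are:

  0-simplices (4): [1], [2], [3], [4]
  1-simplices (6): [1,2], [1,3], [1,4], [2,3], [2,4], [3,4]
  2-simplices (4): [1,2,3], [1,2,4], [1,3,4], [2,3,4]

so the chain groups are C_0 ≅ Z^4, C_1 ≅ Z^6, C_2 ≅ Z^4.

Boundary ∂_1: C_1 → C_0 is given by ∂[p,q] = [q] − [p]. For instance
  ∂[1,2] = [2] − [1].
This gives a 4×6 integer matrix of rank 3; reducing to Smith normal form yields diagonal entries (1,1,1).

Boundary ∂_2: C_2 → C_1 sends each 2-simplex [p,q,r] to [q,r] − [p,r] + [p,q]. For instance
  ∂[1,2,3] = [2,3] − [1,3] + [1,2],
  ∂[1,2,4] = [2,4] − [1,4] + [1,2].
As a 6×4 matrix over Z this has rank 3, with invariant factors (1,1,1).

Reading off H_k = ker ∂_k / im ∂_{k+1}:

  H_0: rank C_0 − rank ∂_1 = 4 − 3 = 1, and the invariant factors of ∂_1 are all 1, so H_0 ≅ Z.
  H_1: rank ker ∂_1 − rank ∂_2 = (6 − 3) − 3 = 0, and the invariant factors of ∂_2 are all 1, so H_1 ≅ 0.
  H_2: rank ker ∂_2 − rank ∂_3 = (4 − 3) − 0 = 1, and there is no ∂_3, so H_2 ≅ Z.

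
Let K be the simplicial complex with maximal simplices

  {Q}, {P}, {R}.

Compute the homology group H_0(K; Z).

H_0 = Z^3.

Take the total order P < Q < R on the vertex set. Then K (dimension 0) consists of the simplices:

  0-simplices (3): P, Q, R

so the chain groups are C_0 ≅ Z^3.

Now H_k = ker ∂_k / im ∂_{k+1}, so:

  H_0: rank C_0 − rank ∂_1 = 3 − 0 = 3, and there is no ∂_1, so H_0 ≅ Z^3.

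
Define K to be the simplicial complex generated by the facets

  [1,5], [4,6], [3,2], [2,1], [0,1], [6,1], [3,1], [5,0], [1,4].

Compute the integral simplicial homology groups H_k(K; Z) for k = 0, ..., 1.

H_0 = Z,  H_1 = Z^3.

Order the vertices as 0 < 1 < 2 < 3 < 4 < 5 < 6. Listing each simplex with vertices in this order, K has dimension 1 with simplices:

  0-simplices (7): [0], [1], [2], [3], [4], [5], [6]
  1-simplices (9): [0,1], [0,5], [1,2], [1,3], [1,4], [1,5], [1,6], [2,3], [4,6]

giving chain groups C_0 ≅ Z^7, C_1 ≅ Z^9.

The boundary map ∂_1: C_1 → C_0 is given by ∂[p,q] = [q] − [p]. For instance
  ∂[1,3] = [3] − [1].
The 7×9 boundary matrix has rank 6 and Smith normal form diag(1,1,1,1,1,1).

Now H_k = ker ∂_k / im ∂_{k+1}, so:

  H_0: rank C_0 − rank ∂_1 = 7 − 6 = 1, and the invariant factors of ∂_1 are all 1, so H_0 ≅ Z.
  H_1: rank ker ∂_1 − rank ∂_2 = (9 − 6) − 0 = 3, and there is no ∂_2, so H_1 ≅ Z^3.

(K is a triangulation of a wedge of 3 circles.)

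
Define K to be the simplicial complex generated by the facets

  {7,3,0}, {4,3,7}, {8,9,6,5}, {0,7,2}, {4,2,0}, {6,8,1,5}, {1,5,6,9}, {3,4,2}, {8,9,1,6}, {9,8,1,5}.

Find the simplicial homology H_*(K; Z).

H_0 ≅ Z^2,  H_1 ≅ Z,  H_2 = 0,  H_3 ≅ Z.

Order the vertices as 0 < 1 < 2 < 3 < 4 < 5 < 6 < 7 < 8 < 9. Listing each simplex with vertices in this order, K has dimension 3 with simplices:

  0-simplices (10): [0], [1], [2], [3], [4], [5], [6], [7], [8], [9]
  1-simplices (20): [0,2], [0,3], [0,4], [0,7], [1,5], [1,6], [1,8], [1,9], [2,3], [2,4], [2,7], [3,4], [3,7], [4,7], [5,6], [5,8], [5,9], [6,8], [6,9], [8,9]
  2-simplices (15): [0,2,4], [0,2,7], [0,3,7], [1,5,6], [1,5,8], [1,5,9], [1,6,8], [1,6,9], [1,8,9], [2,3,4], [3,4,7], [5,6,8], [5,6,9], [5,8,9], [6,8,9]
  3-simplices (5): [1,5,6,8], [1,5,6,9], [1,5,8,9], [1,6,8,9], [5,6,8,9]

so the chain groups are C_0 ≅ Z^10, C_1 ≅ Z^20, C_2 ≅ Z^15, C_3 ≅ Z^5.

The boundary map ∂_1: C_1 → C_0 maps an edge to its endpoints' difference, ∂[p,q] = q − p. For instance
  ∂[1,8] = [8] − [1].
The 10×20 boundary matrix has rank 8 and Smith normal form diag(1,1,1,1,1,1,1,1).

Boundary ∂_2: C_2 → C_1 maps a triangle to the signed sum of its edges. For instance
  ∂[1,8,9] = [8,9] − [1,9] + [1,8],
  ∂[6,8,9] = [8,9] − [6,9] + [6,8].
As a 20×15 matrix over Z this has rank 11, with invariant factors (1,1,1,1,1,1,1,1,1,1,1).

Boundary ∂_3: C_3 → C_2 sends each 3-simplex σ to the alternating sum Σ_i (−1)^i (σ with its i-th vertex removed). For instance
  ∂[1,5,6,9] = [5,6,9] − [1,6,9] + [1,5,9] − [1,5,6],
  ∂[1,5,6,8] = [5,6,8] − [1,6,8] + [1,5,8] − [1,5,6].
As a 15×5 matrix over Z this has rank 4, with invariant factors (1,1,1,1).

Now H_k = ker ∂_k / im ∂_{k+1}, so:

  H_0: rank C_0 − rank ∂_1 = 10 − 8 = 2, and the invariant factors of ∂_1 are all 1, so H_0 = Z^2.
  H_1: rank ker ∂_1 − rank ∂_2 = (20 − 8) − 11 = 1, and the invariant factors of ∂_2 are all 1, so H_1 = Z.
  H_2: rank ker ∂_2 − rank ∂_3 = (15 − 11) − 4 = 0, and the invariant factors of ∂_3 are all 1, so H_2 = 0.
  H_3: rank ker ∂_3 − rank ∂_4 = (5 − 4) − 0 = 1, and there is no ∂_4, so H_3 = Z.

As a check, the Euler characteristic is 10 − 20 + 15 − 5 = 0, which agrees with 2 − 1 + 0 − 1 = 0.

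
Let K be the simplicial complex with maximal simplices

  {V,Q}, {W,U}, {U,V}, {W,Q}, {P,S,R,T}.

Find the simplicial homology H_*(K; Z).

Fix the vertex order P < Q < R < S < T < U < V < W and write every simplex with vertices in increasing order. Then dim K = 3 and the simplices of K are:

  0-simplices (8): P, Q, R, S, T, U, V, W
  1-simplices (10): PR, PS, PT, QV, QW, RS, RT, ST, UV, UW
  2-simplices (4): PRS, PRT, PST, RST
  3-simplices (1): PRST

giving chain groups C_0 ≅ Z^8, C_1 ≅ Z^10, C_2 ≅ Z^4, C_3 ≅ Z^1.

∂_1: C_1 → C_0 is given by ∂[p,q] = [q] − [p]. For instance
  ∂RS = S − R.
As a 8×10 matrix over Z this has rank 6, with invariant factors (1,1,1,1,1,1).

The boundary map ∂_2: C_2 → C_1 acts by ∂[p,q,r] = [q,r] − [p,r] + [p,q]. For instance
  ∂RST = ST − RT + RS,
  ∂PST = ST − PT + PS.
The resulting 10×4 matrix has rank 3, and its Smith normal form has invariant factors (1,1,1).

Boundary ∂_3: C_3 → C_2 sends each 3-simplex σ to the alternating sum Σ_i (−1)^i (σ with its i-th vertex removed). For instance
  ∂PRST = RST − PST + PRT − PRS.
As a 4×1 matrix over Z this has rank 1, with invariant factors (1).

Reading off H_k = ker ∂_k / im ∂_{k+1}:

  H_0: rank C_0 − rank ∂_1 = 8 − 6 = 2, and the invariant factors of ∂_1 are all 1, so H_0 ≅ Z^2.
  H_1: rank ker ∂_1 − rank ∂_2 = (10 − 6) − 3 = 1, and the invariant factors of ∂_2 are all 1, so H_1 ≅ Z.
  H_2: rank ker ∂_2 − rank ∂_3 = (4 − 3) − 1 = 0, and the invariant factors of ∂_3 are all 1, so H_2 ≅ 0.
  H_3: rank ker ∂_3 − rank ∂_4 = (1 − 1) − 0 = 0, and there is no ∂_4, so H_3 ≅ 0.

As a check, the Euler characteristic is 8 − 10 + 4 − 1 = 1, which agrees with 2 − 1 + 0 − 0 = 1.

H_0 = Z^2,  H_1 = Z,  H_2 = 0,  H_3 = 0.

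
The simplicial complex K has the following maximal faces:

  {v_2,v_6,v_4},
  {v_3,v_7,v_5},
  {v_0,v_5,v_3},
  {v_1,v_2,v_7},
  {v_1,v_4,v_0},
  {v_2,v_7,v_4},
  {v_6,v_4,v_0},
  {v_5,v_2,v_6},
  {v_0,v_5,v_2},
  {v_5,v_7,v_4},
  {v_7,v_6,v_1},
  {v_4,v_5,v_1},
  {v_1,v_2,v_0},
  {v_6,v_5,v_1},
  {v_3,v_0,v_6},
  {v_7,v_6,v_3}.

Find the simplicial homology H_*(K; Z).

We work with the vertex ordering v_0 < v_1 < v_2 < v_3 < v_4 < v_5 < v_6 < v_7. The simplices of K, each written with vertices in increasing order, are:

  0-simplices (8): [v_0], [v_1], [v_2], [v_3], [v_4], [v_5], [v_6], [v_7]
  1-simplices (24): (24 of them)
  2-simplices (16): (16 of them)

Hence C_0 ≅ Z^8, C_1 ≅ Z^24, C_2 ≅ Z^16.

The boundary map ∂_1: C_1 → C_0 sends each edge [p,q] (with p < q) to q − p.
The 8×24 boundary matrix has rank 7 and Smith normal form diag(1,1,1,1,1,1,1).

The boundary map ∂_2: C_2 → C_1 maps a triangle to the signed sum of its edges. For instance
  ∂[v_0,v_1,v_4] = [v_1,v_4] − [v_0,v_4] + [v_0,v_1],
  ∂[v_0,v_3,v_6] = [v_3,v_6] − [v_0,v_6] + [v_0,v_3].
The resulting 24×16 matrix has rank 15, and its Smith normal form has invariant factors (1,1,1,1,1,1,1,1,1,1,1,1,1,1,1).

Computing H_k = (kernel of ∂_k) / (image of ∂_{k+1}):

  H_0: rank C_0 − rank ∂_1 = 8 − 7 = 1, and the invariant factors of ∂_1 are all 1, so H_0 ≅ Z.
  H_1: rank ker ∂_1 − rank ∂_2 = (24 − 7) − 15 = 2, and the invariant factors of ∂_2 are all 1, so H_1 ≅ Z^2.
  H_2: rank ker ∂_2 − rank ∂_3 = (16 − 15) − 0 = 1, and there is no ∂_3, so H_2 ≅ Z.

H_0 = Z,  H_1 = Z^2,  H_2 = Z.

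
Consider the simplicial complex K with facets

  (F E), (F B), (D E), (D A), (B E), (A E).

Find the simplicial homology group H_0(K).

H_0 ≅ Z.

Take the total order A < B < D < E < F on the vertex set. Then K (dimension 1) consists of the simplices:

  0-simplices (5): A, B, D, E, F
  1-simplices (6): AD, AE, BE, BF, DE, EF

Hence C_0 ≅ Z^5, C_1 ≅ Z^6.

The boundary map ∂_1: C_1 → C_0 maps an edge to its endpoints' difference, ∂[p,q] = q − p. For instance
  ∂BE = E − B.
This gives a 5×6 integer matrix of rank 4; reducing to Smith normal form yields diagonal entries (1,1,1,1).

Computing H_k = (kernel of ∂_k) / (image of ∂_{k+1}):

  H_0: rank C_0 − rank ∂_1 = 5 − 4 = 1, and the invariant factors of ∂_1 are all 1, so H_0 ≅ Z.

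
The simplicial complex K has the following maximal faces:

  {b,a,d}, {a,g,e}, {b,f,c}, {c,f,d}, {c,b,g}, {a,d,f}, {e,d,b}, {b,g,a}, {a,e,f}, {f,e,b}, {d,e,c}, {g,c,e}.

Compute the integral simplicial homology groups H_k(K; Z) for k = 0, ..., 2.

H_0 ≅ Z,  H_1 ≅ Z/2Z,  H_2 = 0.

Fix the vertex order a < b < c < d < e < f < g and write every simplex with vertices in increasing order. Then dim K = 2 and the simplices of K are:

  0-simplices (7): a, b, c, d, e, f, g
  1-simplices (18): ab, ad, ae, af, ag, bc, bd, be, bf, bg, cd, ce, cf, cg, de, df, ef, eg
  2-simplices (12): abd, abg, adf, aef, aeg, bcf, bcg, bde, bef, cde, cdf, ceg

so the chain groups are C_0 ≅ Z^7, C_1 ≅ Z^18, C_2 ≅ Z^12.

The boundary map ∂_1: C_1 → C_0 sends each edge [p,q] (with p < q) to q − p. For instance
  ∂ae = e − a.
The resulting 7×18 matrix has rank 6, and its Smith normal form has invariant factors (1,1,1,1,1,1).

Boundary ∂_2: C_2 → C_1 sends each 2-simplex [p,q,r] to [q,r] − [p,r] + [p,q]. For instance
  ∂bde = de − be + bd,
  ∂bcf = cf − bf + bc.
The resulting 18×12 matrix has rank 12, and its Smith normal form has invariant factors (1,1,1,1,1,1,1,1,1,1,1,2).

Now H_k = ker ∂_k / im ∂_{k+1}, so:

  H_0: rank C_0 − rank ∂_1 = 7 − 6 = 1, and the invariant factors of ∂_1 are all 1, so H_0 ≅ Z.
  H_1: rank ker ∂_1 − rank ∂_2 = (18 − 6) − 12 = 0, and ∂_2 has invariant factor 2 > 1, so H_1 ≅ Z/2Z.
  H_2: rank ker ∂_2 − rank ∂_3 = (12 − 12) − 0 = 0, and there is no ∂_3, so H_2 ≅ 0.

As a check, the Euler characteristic is 7 − 18 + 12 = 1, which agrees with 1 − 0 + 0 = 1.
(K is a triangulation of the real projective plane RP^2.)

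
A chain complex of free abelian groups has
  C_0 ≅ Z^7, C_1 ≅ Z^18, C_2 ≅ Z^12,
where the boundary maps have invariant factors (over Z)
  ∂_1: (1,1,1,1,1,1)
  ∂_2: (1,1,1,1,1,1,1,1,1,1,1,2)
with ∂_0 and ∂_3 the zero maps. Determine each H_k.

H_0 = Z,  H_1 = Z/2,  H_2 = 0.

H_0: b_0 = 7 − 0 − 6 = 1; torsion from ∂_1 factors > 1: none. So H_0 = Z.
H_1: b_1 = 18 − 6 − 12 = 0; torsion from ∂_2 factors > 1: [2]. So H_1 = Z/2.
H_2: b_2 = 12 − 12 − 0 = 0; torsion from ∂_3 factors > 1: none. So H_2 = 0.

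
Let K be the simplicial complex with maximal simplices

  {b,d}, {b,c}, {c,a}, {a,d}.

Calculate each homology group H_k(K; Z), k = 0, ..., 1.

H_0 ≅ Z,  H_1 ≅ Z.

K has 4 vertices, 4 edges.
rank ∂_0 = 0, rank ∂_1 = 3 ⇒ b_0 = 4 − 0 − 3 = 1; all invariant factors of ∂_1 are 1 so no torsion. So H_0 = Z.
rank ∂_1 = 3, rank ∂_2 = 0 ⇒ b_1 = 4 − 3 − 0 = 1. So H_1 = Z.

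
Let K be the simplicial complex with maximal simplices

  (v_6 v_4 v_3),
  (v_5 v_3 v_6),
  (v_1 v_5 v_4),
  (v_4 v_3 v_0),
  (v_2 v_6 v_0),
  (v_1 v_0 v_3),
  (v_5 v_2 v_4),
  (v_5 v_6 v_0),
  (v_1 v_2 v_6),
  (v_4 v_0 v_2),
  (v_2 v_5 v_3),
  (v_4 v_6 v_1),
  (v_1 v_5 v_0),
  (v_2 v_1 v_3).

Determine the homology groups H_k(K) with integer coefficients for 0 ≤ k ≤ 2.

H_0 = Z,  H_1 = Z^2,  H_2 = Z.

We work with the vertex ordering v_0 < v_1 < v_2 < v_3 < v_4 < v_5 < v_6. The simplices of K, each written with vertices in increasing order, are:

  0-simplices (7): [v_0], [v_1], [v_2], [v_3], [v_4], [v_5], [v_6]
  1-simplices (21): (21 of them)
  2-simplices (14): (14 of them)

Hence C_0 ≅ Z^7, C_1 ≅ Z^21, C_2 ≅ Z^14.

∂_1: C_1 → C_0 is given by ∂[p,q] = [q] − [p].
This gives a 7×21 integer matrix of rank 6; reducing to Smith normal form yields diagonal entries (1,1,1,1,1,1).

The boundary map ∂_2: C_2 → C_1 maps a triangle to the signed sum of its edges. For instance
  ∂[v_2,v_3,v_5] = [v_3,v_5] − [v_2,v_5] + [v_2,v_3],
  ∂[v_1,v_2,v_3] = [v_2,v_3] − [v_1,v_3] + [v_1,v_2].
The 21×14 boundary matrix has rank 13 and Smith normal form diag(1,1,1,1,1,1,1,1,1,1,1,1,1).

From H_k ≅ ker(∂_k) / im(∂_{k+1}) we obtain:

  H_0: rank C_0 − rank ∂_1 = 7 − 6 = 1, and the invariant factors of ∂_1 are all 1, so H_0 = Z.
  H_1: rank ker ∂_1 − rank ∂_2 = (21 − 6) − 13 = 2, and the invariant factors of ∂_2 are all 1, so H_1 = Z^2.
  H_2: rank ker ∂_2 − rank ∂_3 = (14 − 13) − 0 = 1, and there is no ∂_3, so H_2 = Z.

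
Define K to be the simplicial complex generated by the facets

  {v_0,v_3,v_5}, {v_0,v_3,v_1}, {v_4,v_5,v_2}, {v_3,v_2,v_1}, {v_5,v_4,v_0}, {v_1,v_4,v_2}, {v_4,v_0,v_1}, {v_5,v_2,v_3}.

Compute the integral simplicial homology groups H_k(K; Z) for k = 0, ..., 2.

H_0 = Z,  H_1 = 0,  H_2 = Z.

Order the vertices as v_0 < v_1 < v_2 < v_3 < v_4 < v_5. Listing each simplex with vertices in this order, K has dimension 2 with simplices:

  0-simplices (6): [v_0], [v_1], [v_2], [v_3], [v_4], [v_5]
  1-simplices (12): [v_0,v_1], [v_0,v_3], [v_0,v_4], [v_0,v_5], [v_1,v_2], [v_1,v_3], [v_1,v_4], [v_2,v_3], [v_2,v_4], [v_2,v_5], [v_3,v_5], [v_4,v_5]
  2-simplices (8): [v_0,v_1,v_3], [v_0,v_1,v_4], [v_0,v_3,v_5], [v_0,v_4,v_5], [v_1,v_2,v_3], [v_1,v_2,v_4], [v_2,v_3,v_5], [v_2,v_4,v_5]

Hence C_0 ≅ Z^6, C_1 ≅ Z^12, C_2 ≅ Z^8.

The boundary map ∂_1: C_1 → C_0 maps an edge to its endpoints' difference, ∂[p,q] = q − p.
The 6×12 boundary matrix has rank 5 and Smith normal form diag(1,1,1,1,1).

The boundary map ∂_2: C_2 → C_1 maps a triangle to the signed sum of its edges. For instance
  ∂[v_0,v_1,v_4] = [v_1,v_4] − [v_0,v_4] + [v_0,v_1],
  ∂[v_2,v_3,v_5] = [v_3,v_5] − [v_2,v_5] + [v_2,v_3].
The 12×8 boundary matrix has rank 7 and Smith normal form diag(1,1,1,1,1,1,1).

From H_k ≅ ker(∂_k) / im(∂_{k+1}) we obtain:

  H_0: rank C_0 − rank ∂_1 = 6 − 5 = 1, and the invariant factors of ∂_1 are all 1, so H_0 ≅ Z.
  H_1: rank ker ∂_1 − rank ∂_2 = (12 − 5) − 7 = 0, and the invariant factors of ∂_2 are all 1, so H_1 ≅ 0.
  H_2: rank ker ∂_2 − rank ∂_3 = (8 − 7) − 0 = 1, and there is no ∂_3, so H_2 ≅ Z.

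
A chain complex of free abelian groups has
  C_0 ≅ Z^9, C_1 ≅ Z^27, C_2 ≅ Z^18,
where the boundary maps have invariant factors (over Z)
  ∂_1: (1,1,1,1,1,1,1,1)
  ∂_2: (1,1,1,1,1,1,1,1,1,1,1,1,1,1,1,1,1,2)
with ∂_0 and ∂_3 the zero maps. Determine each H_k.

H_0: b_0 = 9 − 0 − 8 = 1; torsion from ∂_1 factors > 1: none. So H_0 ≅ Z.
H_1: b_1 = 27 − 8 − 18 = 1; torsion from ∂_2 factors > 1: [2]. So H_1 ≅ Z ⊕ Z/2.
H_2: b_2 = 18 − 18 − 0 = 0; torsion from ∂_3 factors > 1: none. So H_2 ≅ 0.

H_0 ≅ Z,  H_1 ≅ Z ⊕ Z/2,  H_2 = 0.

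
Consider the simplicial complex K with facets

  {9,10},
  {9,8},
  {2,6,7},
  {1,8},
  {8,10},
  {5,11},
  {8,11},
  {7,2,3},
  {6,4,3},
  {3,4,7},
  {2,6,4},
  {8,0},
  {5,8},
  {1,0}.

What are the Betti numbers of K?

b_0 = 2, b_1 = 4, b_2 = 0.

We work with the vertex ordering 0 < 1 < 2 < 3 < 4 < 5 < 6 < 7 < 8 < 9 < 10 < 11. The simplices of K, each written with vertices in increasing order, are:

  0-simplices (12): [0], [1], [2], [3], [4], [5], [6], [7], [8], [9], [10], [11]
  1-simplices (19): [0,1], [0,8], [1,8], [2,3], [2,4], [2,6], [2,7], [3,4], [3,6], [3,7], [4,6], [4,7], [5,8], [5,11], [6,7], [8,9], [8,10], [8,11], [9,10]
  2-simplices (5): [2,3,7], [2,4,6], [2,6,7], [3,4,6], [3,4,7]

Hence C_0 ≅ Z^12, C_1 ≅ Z^19, C_2 ≅ Z^5.

The boundary map ∂_1: C_1 → C_0 sends each edge [p,q] (with p < q) to q − p. For instance
  ∂[6,7] = [7] − [6].
This gives a 12×19 integer matrix of rank 10; reducing to Smith normal form yields diagonal entries (1,1,1,1,1,1,1,1,1,1).

∂_2: C_2 → C_1 sends each 2-simplex [p,q,r] to [q,r] − [p,r] + [p,q]. For instance
  ∂[2,3,7] = [3,7] − [2,7] + [2,3],
  ∂[2,4,6] = [4,6] − [2,6] + [2,4].
As a 19×5 matrix over Z this has rank 5, with invariant factors (1,1,1,1,1).

From H_k ≅ ker(∂_k) / im(∂_{k+1}) we obtain:

  H_0: rank C_0 − rank ∂_1 = 12 − 10 = 2, and the invariant factors of ∂_1 are all 1, so H_0 ≅ Z^2.
  H_1: rank ker ∂_1 − rank ∂_2 = (19 − 10) − 5 = 4, and the invariant factors of ∂_2 are all 1, so H_1 ≅ Z^4.
  H_2: rank ker ∂_2 − rank ∂_3 = (5 − 5) − 0 = 0, and there is no ∂_3, so H_2 ≅ 0.

(K is a triangulation of the disjoint union of a wedge of 3 circles and the Möbius band.)

Hence the Betti numbers are b_0 = 2, b_1 = 4, b_2 = 0.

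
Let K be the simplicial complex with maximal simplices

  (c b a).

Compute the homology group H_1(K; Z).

H_1 ≅ 0.

We work with the vertex ordering a < b < c. The simplices of K, each written with vertices in increasing order, are:

  0-simplices (3): a, b, c
  1-simplices (3): ab, ac, bc
  2-simplices (1): abc

so the chain groups are C_0 ≅ Z^3, C_1 ≅ Z^3, C_2 ≅ Z^1.

Boundary ∂_1: C_1 → C_0 is given by ∂[p,q] = [q] − [p]. For instance
  ∂ab = b − a.
The resulting 3×3 matrix has rank 2, and its Smith normal form has invariant factors (1,1).

∂_2: C_2 → C_1 sends each 2-simplex [p,q,r] to [q,r] − [p,r] + [p,q]. For instance
  ∂abc = bc − ac + ab.
The resulting 3×1 matrix has rank 1, and its Smith normal form has invariant factors (1).

Computing H_k = (kernel of ∂_k) / (image of ∂_{k+1}):

  H_1: rank ker ∂_1 − rank ∂_2 = (3 − 2) − 1 = 0, and the invariant factors of ∂_2 are all 1, so H_1 = 0.

(K is a triangulation of the 2-simplex.)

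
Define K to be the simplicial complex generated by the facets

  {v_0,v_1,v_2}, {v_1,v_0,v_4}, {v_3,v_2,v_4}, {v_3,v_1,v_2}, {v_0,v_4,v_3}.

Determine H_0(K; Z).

Take the total order v_0 < v_1 < v_2 < v_3 < v_4 on the vertex set. Then K (dimension 2) consists of the simplices:

  0-simplices (5): [v_0], [v_1], [v_2], [v_3], [v_4]
  1-simplices (10): [v_0,v_1], [v_0,v_2], [v_0,v_3], [v_0,v_4], [v_1,v_2], [v_1,v_3], [v_1,v_4], [v_2,v_3], [v_2,v_4], [v_3,v_4]
  2-simplices (5): [v_0,v_1,v_2], [v_0,v_1,v_4], [v_0,v_3,v_4], [v_1,v_2,v_3], [v_2,v_3,v_4]

giving chain groups C_0 ≅ Z^5, C_1 ≅ Z^10, C_2 ≅ Z^5.

∂_1: C_1 → C_0 is given by ∂[p,q] = [q] − [p].
The resulting 5×10 matrix has rank 4, and its Smith normal form has invariant factors (1,1,1,1).

The boundary map ∂_2: C_2 → C_1 acts by ∂[p,q,r] = [q,r] − [p,r] + [p,q]. For instance
  ∂[v_0,v_1,v_4] = [v_1,v_4] − [v_0,v_4] + [v_0,v_1],
  ∂[v_1,v_2,v_3] = [v_2,v_3] − [v_1,v_3] + [v_1,v_2].
As a 10×5 matrix over Z this has rank 5, with invariant factors (1,1,1,1,1).

Now H_k = ker ∂_k / im ∂_{k+1}, so:

  H_0: rank C_0 − rank ∂_1 = 5 − 4 = 1, and the invariant factors of ∂_1 are all 1, so H_0 ≅ Z.

H_0 ≅ Z.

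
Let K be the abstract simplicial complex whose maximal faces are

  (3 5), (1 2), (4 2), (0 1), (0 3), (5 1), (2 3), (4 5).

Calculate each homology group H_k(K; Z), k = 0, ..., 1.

H_0 ≅ Z,  H_1 ≅ Z^3.

Fix the vertex order 0 < 1 < 2 < 3 < 4 < 5 and write every simplex with vertices in increasing order. Then dim K = 1 and the simplices of K are:

  0-simplices (6): [0], [1], [2], [3], [4], [5]
  1-simplices (8): [0,1], [0,3], [1,2], [1,5], [2,3], [2,4], [3,5], [4,5]

giving chain groups C_0 ≅ Z^6, C_1 ≅ Z^8.

∂_1: C_1 → C_0 is given by ∂[p,q] = [q] − [p]. For instance
  ∂[0,1] = [1] − [0].
The 6×8 boundary matrix has rank 5 and Smith normal form diag(1,1,1,1,1).

From H_k ≅ ker(∂_k) / im(∂_{k+1}) we obtain:

  H_0: rank C_0 − rank ∂_1 = 6 − 5 = 1, and the invariant factors of ∂_1 are all 1, so H_0 = Z.
  H_1: rank ker ∂_1 − rank ∂_2 = (8 − 5) − 0 = 3, and there is no ∂_2, so H_1 = Z^3.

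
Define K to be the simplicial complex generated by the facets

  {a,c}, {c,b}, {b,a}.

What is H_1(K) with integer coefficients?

H_1 = Z.

Fix the vertex order a < b < c and write every simplex with vertices in increasing order. Then dim K = 1 and the simplices of K are:

  0-simplices (3): a, b, c
  1-simplices (3): ab, ac, bc

giving chain groups C_0 ≅ Z^3, C_1 ≅ Z^3.

The boundary map ∂_1: C_1 → C_0 sends each edge [p,q] (with p < q) to q − p. For instance
  ∂ab = b − a.
The 3×3 boundary matrix has rank 2 and Smith normal form diag(1,1).

Computing H_k = (kernel of ∂_k) / (image of ∂_{k+1}):

  H_1: rank ker ∂_1 − rank ∂_2 = (3 − 2) − 0 = 1, and there is no ∂_2, so H_1 = Z.

(K is a triangulation of the circle S^1.)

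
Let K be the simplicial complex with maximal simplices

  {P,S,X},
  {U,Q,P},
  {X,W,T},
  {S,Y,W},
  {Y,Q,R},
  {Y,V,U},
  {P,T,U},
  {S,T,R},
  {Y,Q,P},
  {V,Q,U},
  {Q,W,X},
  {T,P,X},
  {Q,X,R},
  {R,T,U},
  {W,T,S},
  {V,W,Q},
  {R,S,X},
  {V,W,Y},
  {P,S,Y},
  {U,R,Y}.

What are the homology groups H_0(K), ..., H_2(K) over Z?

H_0 ≅ Z,  H_1 ≅ Z × Z/2,  H_2 = 0.

Order the vertices as P < Q < R < S < T < U < V < W < X < Y. Listing each simplex with vertices in this order, K has dimension 2 with simplices:

  0-simplices (10): P, Q, R, S, T, U, V, W, X, Y
  1-simplices (30): PQ, PS, PT, PU, PX, PY, QR, QU, QV, QW, QX, QY, RS, RT, RU, RX, RY, ST, SW, SX, SY, TU, TW, TX, UV, UY, VW, VY, WX, WY
  2-simplices (20): PQU, PQY, PSX, PSY, PTU, PTX, QRX, QRY, QUV, QVW, QWX, RST, RSX, RTU, RUY, STW, SWY, TWX, UVY, VWY

giving chain groups C_0 ≅ Z^10, C_1 ≅ Z^30, C_2 ≅ Z^20.

∂_1: C_1 → C_0 sends each edge [p,q] (with p < q) to q − p.
The 10×30 boundary matrix has rank 9 and Smith normal form diag(1,1,1,1,1,1,1,1,1).

The boundary map ∂_2: C_2 → C_1 acts by ∂[p,q,r] = [q,r] − [p,r] + [p,q]. For instance
  ∂PSX = SX − PX + PS,
  ∂PTU = TU − PU + PT.
As a 30×20 matrix over Z this has rank 20, with invariant factors (1,1,1,1,1,1,1,1,1,1,1,1,1,1,1,1,1,1,1,2).

From H_k ≅ ker(∂_k) / im(∂_{k+1}) we obtain:

  H_0: rank C_0 − rank ∂_1 = 10 − 9 = 1, and the invariant factors of ∂_1 are all 1, so H_0 = Z.
  H_1: rank ker ∂_1 − rank ∂_2 = (30 − 9) − 20 = 1, and ∂_2 has invariant factor 2 > 1, so H_1 = Z × Z/2.
  H_2: rank ker ∂_2 − rank ∂_3 = (20 − 20) − 0 = 0, and there is no ∂_3, so H_2 = 0.

(K is a triangulation of the Klein bottle.)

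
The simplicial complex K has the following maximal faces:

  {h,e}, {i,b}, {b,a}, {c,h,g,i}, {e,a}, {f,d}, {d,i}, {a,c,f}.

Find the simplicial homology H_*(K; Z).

Order the vertices as a < b < c < d < e < f < g < h < i. Listing each simplex with vertices in this order, K has dimension 3 with simplices:

  0-simplices (9): a, b, c, d, e, f, g, h, i
  1-simplices (15): ab, ac, ae, af, bi, cf, cg, ch, ci, df, di, eh, gh, gi, hi
  2-simplices (5): acf, cgh, cgi, chi, ghi
  3-simplices (1): cghi

so the chain groups are C_0 ≅ Z^9, C_1 ≅ Z^15, C_2 ≅ Z^5, C_3 ≅ Z^1.

∂_1: C_1 → C_0 is given by ∂[p,q] = [q] − [p].
The resulting 9×15 matrix has rank 8, and its Smith normal form has invariant factors (1,1,1,1,1,1,1,1).

The boundary map ∂_2: C_2 → C_1 acts by ∂[p,q,r] = [q,r] − [p,r] + [p,q]. For instance
  ∂acf = cf − af + ac,
  ∂chi = hi − ci + ch.
The 15×5 boundary matrix has rank 4 and Smith normal form diag(1,1,1,1).

∂_3: C_3 → C_2 sends each 3-simplex σ to the alternating sum Σ_i (−1)^i (σ with its i-th vertex removed). For instance
  ∂cghi = ghi − chi + cgi − cgh.
As a 5×1 matrix over Z this has rank 1, with invariant factors (1).

From H_k ≅ ker(∂_k) / im(∂_{k+1}) we obtain:

  H_0: rank C_0 − rank ∂_1 = 9 − 8 = 1, and the invariant factors of ∂_1 are all 1, so H_0 ≅ Z.
  H_1: rank ker ∂_1 − rank ∂_2 = (15 − 8) − 4 = 3, and the invariant factors of ∂_2 are all 1, so H_1 ≅ Z^3.
  H_2: rank ker ∂_2 − rank ∂_3 = (5 − 4) − 1 = 0, and the invariant factors of ∂_3 are all 1, so H_2 ≅ 0.
  H_3: rank ker ∂_3 − rank ∂_4 = (1 − 1) − 0 = 0, and there is no ∂_4, so H_3 ≅ 0.

As a check, the Euler characteristic is 9 − 15 + 5 − 1 = -2, which agrees with 1 − 3 + 0 − 0 = -2.

H_0 = Z,  H_1 = Z^3,  H_2 = 0,  H_3 = 0.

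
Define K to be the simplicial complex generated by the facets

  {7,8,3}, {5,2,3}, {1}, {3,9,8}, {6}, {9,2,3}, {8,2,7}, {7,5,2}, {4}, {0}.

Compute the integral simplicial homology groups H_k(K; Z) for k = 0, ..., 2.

H_0 ≅ Z^5,  H_1 ≅ Z,  H_2 = 0.

Order the vertices as 0 < 1 < 2 < 3 < 4 < 5 < 6 < 7 < 8 < 9. Listing each simplex with vertices in this order, K has dimension 2 with simplices:

  0-simplices (10): [0], [1], [2], [3], [4], [5], [6], [7], [8], [9]
  1-simplices (12): [2,3], [2,5], [2,7], [2,8], [2,9], [3,5], [3,7], [3,8], [3,9], [5,7], [7,8], [8,9]
  2-simplices (6): [2,3,5], [2,3,9], [2,5,7], [2,7,8], [3,7,8], [3,8,9]

giving chain groups C_0 ≅ Z^10, C_1 ≅ Z^12, C_2 ≅ Z^6.

The boundary map ∂_1: C_1 → C_0 maps an edge to its endpoints' difference, ∂[p,q] = q − p. For instance
  ∂[2,5] = [5] − [2].
As a 10×12 matrix over Z this has rank 5, with invariant factors (1,1,1,1,1).

∂_2: C_2 → C_1 sends each 2-simplex [p,q,r] to [q,r] − [p,r] + [p,q]. For instance
  ∂[2,7,8] = [7,8] − [2,8] + [2,7],
  ∂[3,7,8] = [7,8] − [3,8] + [3,7].
This gives a 12×6 integer matrix of rank 6; reducing to Smith normal form yields diagonal entries (1,1,1,1,1,1).

Computing H_k = (kernel of ∂_k) / (image of ∂_{k+1}):

  H_0: rank C_0 − rank ∂_1 = 10 − 5 = 5, and the invariant factors of ∂_1 are all 1, so H_0 = Z^5.
  H_1: rank ker ∂_1 − rank ∂_2 = (12 − 5) − 6 = 1, and the invariant factors of ∂_2 are all 1, so H_1 = Z.
  H_2: rank ker ∂_2 − rank ∂_3 = (6 − 6) − 0 = 0, and there is no ∂_3, so H_2 = 0.

As a check, the Euler characteristic is 10 − 12 + 6 = 4, which agrees with 5 − 1 + 0 = 4.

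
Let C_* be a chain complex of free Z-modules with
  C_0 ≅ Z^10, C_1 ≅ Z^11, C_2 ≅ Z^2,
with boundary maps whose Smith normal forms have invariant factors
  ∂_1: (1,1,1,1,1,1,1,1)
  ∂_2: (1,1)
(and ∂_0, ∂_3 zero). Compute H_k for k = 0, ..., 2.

H_0 ≅ Z^2,  H_1 ≅ Z,  H_2 = 0.

H_0: b_0 = 10 − 0 − 8 = 2; torsion from ∂_1 factors > 1: none. So H_0 ≅ Z^2.
H_1: b_1 = 11 − 8 − 2 = 1; torsion from ∂_2 factors > 1: none. So H_1 ≅ Z.
H_2: b_2 = 2 − 2 − 0 = 0; torsion from ∂_3 factors > 1: none. So H_2 ≅ 0.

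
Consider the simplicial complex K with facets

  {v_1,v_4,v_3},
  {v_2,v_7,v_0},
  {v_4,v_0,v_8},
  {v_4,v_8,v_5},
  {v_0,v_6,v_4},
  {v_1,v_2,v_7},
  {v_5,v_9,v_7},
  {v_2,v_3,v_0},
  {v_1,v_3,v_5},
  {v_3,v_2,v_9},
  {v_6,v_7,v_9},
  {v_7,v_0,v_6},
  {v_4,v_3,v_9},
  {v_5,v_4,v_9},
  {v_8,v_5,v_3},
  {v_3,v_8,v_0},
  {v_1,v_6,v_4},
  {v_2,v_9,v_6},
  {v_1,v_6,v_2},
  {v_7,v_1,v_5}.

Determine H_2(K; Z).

We work with the vertex ordering v_0 < v_1 < v_2 < v_3 < v_4 < v_5 < v_6 < v_7 < v_8 < v_9. The simplices of K, each written with vertices in increasing order, are:

  0-simplices (10): [v_0], [v_1], [v_2], [v_3], [v_4], [v_5], [v_6], [v_7], [v_8], [v_9]
  1-simplices (30): (30 of them)
  2-simplices (20): (20 of them)

so the chain groups are C_0 ≅ Z^10, C_1 ≅ Z^30, C_2 ≅ Z^20.

The boundary map ∂_1: C_1 → C_0 sends each edge [p,q] (with p < q) to q − p. For instance
  ∂[v_2,v_6] = [v_6] − [v_2].
This gives a 10×30 integer matrix of rank 9; reducing to Smith normal form yields diagonal entries (1,1,1,1,1,1,1,1,1).

Boundary ∂_2: C_2 → C_1 acts by ∂[p,q,r] = [q,r] − [p,r] + [p,q]. For instance
  ∂[v_0,v_4,v_8] = [v_4,v_8] − [v_0,v_8] + [v_0,v_4],
  ∂[v_0,v_2,v_7] = [v_2,v_7] − [v_0,v_7] + [v_0,v_2].
The 30×20 boundary matrix has rank 20 and Smith normal form diag(1,1,1,1,1,1,1,1,1,1,1,1,1,1,1,1,1,1,1,2).

From H_k ≅ ker(∂_k) / im(∂_{k+1}) we obtain:

  H_2: rank ker ∂_2 − rank ∂_3 = (20 − 20) − 0 = 0, and there is no ∂_3, so H_2 = 0.

(K is a triangulation of the Klein bottle.)

H_2 ≅ 0.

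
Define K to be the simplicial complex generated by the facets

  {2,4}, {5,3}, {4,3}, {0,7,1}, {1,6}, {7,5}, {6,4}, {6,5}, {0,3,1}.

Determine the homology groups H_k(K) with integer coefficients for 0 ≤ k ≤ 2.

H_0 = Z,  H_1 = Z^3,  H_2 = 0.

K has 8 vertices, 12 edges, 2 triangles.
rank ∂_0 = 0, rank ∂_1 = 7 ⇒ b_0 = 8 − 0 − 7 = 1; all invariant factors of ∂_1 are 1 so no torsion. So H_0 ≅ Z.
rank ∂_1 = 7, rank ∂_2 = 2 ⇒ b_1 = 12 − 7 − 2 = 3; all invariant factors of ∂_2 are 1 so no torsion. So H_1 ≅ Z^3.
rank ∂_2 = 2, rank ∂_3 = 0 ⇒ b_2 = 2 − 2 − 0 = 0. So H_2 ≅ 0.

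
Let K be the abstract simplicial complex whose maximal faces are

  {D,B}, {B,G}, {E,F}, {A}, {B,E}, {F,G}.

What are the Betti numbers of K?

b_0 = 2, b_1 = 1.

Fix the vertex order A < B < D < E < F < G and write every simplex with vertices in increasing order. Then dim K = 1 and the simplices of K are:

  0-simplices (6): A, B, D, E, F, G
  1-simplices (5): BD, BE, BG, EF, FG

Hence C_0 ≅ Z^6, C_1 ≅ Z^5.

The boundary map ∂_1: C_1 → C_0 maps an edge to its endpoints' difference, ∂[p,q] = q − p. For instance
  ∂EF = F − E.
The resulting 6×5 matrix has rank 4, and its Smith normal form has invariant factors (1,1,1,1).

Now H_k = ker ∂_k / im ∂_{k+1}, so:

  H_0: rank C_0 − rank ∂_1 = 6 − 4 = 2, and the invariant factors of ∂_1 are all 1, so H_0 ≅ Z^2.
  H_1: rank ker ∂_1 − rank ∂_2 = (5 − 4) − 0 = 1, and there is no ∂_2, so H_1 ≅ Z.

Hence the Betti numbers are b_0 = 2, b_1 = 1.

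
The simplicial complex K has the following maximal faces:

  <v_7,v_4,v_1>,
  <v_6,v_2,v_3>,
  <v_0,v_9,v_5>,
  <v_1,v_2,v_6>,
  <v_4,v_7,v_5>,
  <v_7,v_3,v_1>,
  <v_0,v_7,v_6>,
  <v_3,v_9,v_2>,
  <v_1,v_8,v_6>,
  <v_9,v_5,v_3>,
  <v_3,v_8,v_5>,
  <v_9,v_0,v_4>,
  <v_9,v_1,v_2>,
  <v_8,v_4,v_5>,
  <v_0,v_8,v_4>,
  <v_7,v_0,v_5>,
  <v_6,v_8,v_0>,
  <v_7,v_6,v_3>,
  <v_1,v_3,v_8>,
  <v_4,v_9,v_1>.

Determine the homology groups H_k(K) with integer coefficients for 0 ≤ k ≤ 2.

H_0 ≅ Z,  H_1 ≅ Z ⊕ Z/2,  H_2 = 0.

Order the vertices as v_0 < v_1 < v_2 < v_3 < v_4 < v_5 < v_6 < v_7 < v_8 < v_9. Listing each simplex with vertices in this order, K has dimension 2 with simplices:

  0-simplices (10): [v_0], [v_1], [v_2], [v_3], [v_4], [v_5], [v_6], [v_7], [v_8], [v_9]
  1-simplices (30): (30 of them)
  2-simplices (20): (20 of them)

so the chain groups are C_0 ≅ Z^10, C_1 ≅ Z^30, C_2 ≅ Z^20.

Boundary ∂_1: C_1 → C_0 is given by ∂[p,q] = [q] − [p]. For instance
  ∂[v_1,v_6] = [v_6] − [v_1].
As a 10×30 matrix over Z this has rank 9, with invariant factors (1,1,1,1,1,1,1,1,1).

∂_2: C_2 → C_1 acts by ∂[p,q,r] = [q,r] − [p,r] + [p,q]. For instance
  ∂[v_1,v_3,v_7] = [v_3,v_7] − [v_1,v_7] + [v_1,v_3],
  ∂[v_0,v_5,v_9] = [v_5,v_9] − [v_0,v_9] + [v_0,v_5].
The 30×20 boundary matrix has rank 20 and Smith normal form diag(1,1,1,1,1,1,1,1,1,1,1,1,1,1,1,1,1,1,1,2).

From H_k ≅ ker(∂_k) / im(∂_{k+1}) we obtain:

  H_0: rank C_0 − rank ∂_1 = 10 − 9 = 1, and the invariant factors of ∂_1 are all 1, so H_0 = Z.
  H_1: rank ker ∂_1 − rank ∂_2 = (30 − 9) − 20 = 1, and ∂_2 has invariant factor 2 > 1, so H_1 = Z ⊕ Z/2.
  H_2: rank ker ∂_2 − rank ∂_3 = (20 − 20) − 0 = 0, and there is no ∂_3, so H_2 = 0.

As a check, the Euler characteristic is 10 − 30 + 20 = 0, which agrees with 1 − 1 + 0 = 0.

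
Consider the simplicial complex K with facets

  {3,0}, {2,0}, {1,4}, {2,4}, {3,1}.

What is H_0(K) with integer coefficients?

Order the vertices as 0 < 1 < 2 < 3 < 4. Listing each simplex with vertices in this order, K has dimension 1 with simplices:

  0-simplices (5): [0], [1], [2], [3], [4]
  1-simplices (5): [0,2], [0,3], [1,3], [1,4], [2,4]

Hence C_0 ≅ Z^5, C_1 ≅ Z^5.

The boundary map ∂_1: C_1 → C_0 sends each edge [p,q] (with p < q) to q − p. For instance
  ∂[0,2] = [2] − [0].
As a 5×5 matrix over Z this has rank 4, with invariant factors (1,1,1,1).

Computing H_k = (kernel of ∂_k) / (image of ∂_{k+1}):

  H_0: rank C_0 − rank ∂_1 = 5 − 4 = 1, and the invariant factors of ∂_1 are all 1, so H_0 = Z.

H_0 ≅ Z.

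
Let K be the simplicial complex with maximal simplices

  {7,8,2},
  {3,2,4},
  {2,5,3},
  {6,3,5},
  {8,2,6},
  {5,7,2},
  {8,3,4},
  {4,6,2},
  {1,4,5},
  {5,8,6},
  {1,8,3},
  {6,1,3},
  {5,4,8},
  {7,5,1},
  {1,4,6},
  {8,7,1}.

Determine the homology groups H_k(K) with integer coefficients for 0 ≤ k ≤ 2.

H_0 = Z,  H_1 = Z^2,  H_2 = Z.

Fix the vertex order 1 < 2 < 3 < 4 < 5 < 6 < 7 < 8 and write every simplex with vertices in increasing order. Then dim K = 2 and the simplices of K are:

  0-simplices (8): [1], [2], [3], [4], [5], [6], [7], [8]
  1-simplices (24): (24 of them)
  2-simplices (16): [1,3,6], [1,3,8], [1,4,5], [1,4,6], [1,5,7], [1,7,8], [2,3,4], [2,3,5], [2,4,6], [2,5,7], [2,6,8], [2,7,8], [3,4,8], [3,5,6], [4,5,8], [5,6,8]

so the chain groups are C_0 ≅ Z^8, C_1 ≅ Z^24, C_2 ≅ Z^16.

The boundary map ∂_1: C_1 → C_0 maps an edge to its endpoints' difference, ∂[p,q] = q − p. For instance
  ∂[3,4] = [4] − [3].
The 8×24 boundary matrix has rank 7 and Smith normal form diag(1,1,1,1,1,1,1).

The boundary map ∂_2: C_2 → C_1 sends each 2-simplex [p,q,r] to [q,r] − [p,r] + [p,q]. For instance
  ∂[3,5,6] = [5,6] − [3,6] + [3,5],
  ∂[1,7,8] = [7,8] − [1,8] + [1,7].
The resulting 24×16 matrix has rank 15, and its Smith normal form has invariant factors (1,1,1,1,1,1,1,1,1,1,1,1,1,1,1).

Reading off H_k = ker ∂_k / im ∂_{k+1}:

  H_0: rank C_0 − rank ∂_1 = 8 − 7 = 1, and the invariant factors of ∂_1 are all 1, so H_0 ≅ Z.
  H_1: rank ker ∂_1 − rank ∂_2 = (24 − 7) − 15 = 2, and the invariant factors of ∂_2 are all 1, so H_1 ≅ Z^2.
  H_2: rank ker ∂_2 − rank ∂_3 = (16 − 15) − 0 = 1, and there is no ∂_3, so H_2 ≅ Z.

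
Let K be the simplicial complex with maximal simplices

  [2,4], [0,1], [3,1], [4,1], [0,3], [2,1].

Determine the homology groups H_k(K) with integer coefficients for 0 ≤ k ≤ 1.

H_0 = Z,  H_1 = Z^2.

We work with the vertex ordering 0 < 1 < 2 < 3 < 4. The simplices of K, each written with vertices in increasing order, are:

  0-simplices (5): [0], [1], [2], [3], [4]
  1-simplices (6): [0,1], [0,3], [1,2], [1,3], [1,4], [2,4]

so the chain groups are C_0 ≅ Z^5, C_1 ≅ Z^6.

The boundary map ∂_1: C_1 → C_0 sends each edge [p,q] (with p < q) to q − p.
The resulting 5×6 matrix has rank 4, and its Smith normal form has invariant factors (1,1,1,1).

Now H_k = ker ∂_k / im ∂_{k+1}, so:

  H_0: rank C_0 − rank ∂_1 = 5 − 4 = 1, and the invariant factors of ∂_1 are all 1, so H_0 ≅ Z.
  H_1: rank ker ∂_1 − rank ∂_2 = (6 − 4) − 0 = 2, and there is no ∂_2, so H_1 ≅ Z^2.

(K is a triangulation of a wedge of 2 circles.)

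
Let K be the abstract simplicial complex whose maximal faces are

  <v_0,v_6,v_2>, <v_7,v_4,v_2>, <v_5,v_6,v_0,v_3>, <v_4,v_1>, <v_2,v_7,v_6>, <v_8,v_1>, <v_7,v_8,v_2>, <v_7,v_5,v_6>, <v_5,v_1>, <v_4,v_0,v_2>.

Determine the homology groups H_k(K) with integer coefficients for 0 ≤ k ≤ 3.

We work with the vertex ordering v_0 < v_1 < v_2 < v_3 < v_4 < v_5 < v_6 < v_7 < v_8. The simplices of K, each written with vertices in increasing order, are:

  0-simplices (9): [v_0], [v_1], [v_2], [v_3], [v_4], [v_5], [v_6], [v_7], [v_8]
  1-simplices (19): (19 of them)
  2-simplices (10): [v_0,v_2,v_4], [v_0,v_2,v_6], [v_0,v_3,v_5], [v_0,v_3,v_6], [v_0,v_5,v_6], [v_2,v_4,v_7], [v_2,v_6,v_7], [v_2,v_7,v_8], [v_3,v_5,v_6], [v_5,v_6,v_7]
  3-simplices (1): [v_0,v_3,v_5,v_6]

giving chain groups C_0 ≅ Z^9, C_1 ≅ Z^19, C_2 ≅ Z^10, C_3 ≅ Z^1.

The boundary map ∂_1: C_1 → C_0 sends each edge [p,q] (with p < q) to q − p.
The resulting 9×19 matrix has rank 8, and its Smith normal form has invariant factors (1,1,1,1,1,1,1,1).

Boundary ∂_2: C_2 → C_1 sends each 2-simplex [p,q,r] to [q,r] − [p,r] + [p,q]. For instance
  ∂[v_2,v_4,v_7] = [v_4,v_7] − [v_2,v_7] + [v_2,v_4],
  ∂[v_0,v_5,v_6] = [v_5,v_6] − [v_0,v_6] + [v_0,v_5].
The 19×10 boundary matrix has rank 9 and Smith normal form diag(1,1,1,1,1,1,1,1,1).

Boundary ∂_3: C_3 → C_2 sends each 3-simplex σ to the alternating sum Σ_i (−1)^i (σ with its i-th vertex removed). For instance
  ∂[v_0,v_3,v_5,v_6] = [v_3,v_5,v_6] − [v_0,v_5,v_6] + [v_0,v_3,v_6] − [v_0,v_3,v_5].
As a 10×1 matrix over Z this has rank 1, with invariant factors (1).

Now H_k = ker ∂_k / im ∂_{k+1}, so:

  H_0: rank C_0 − rank ∂_1 = 9 − 8 = 1, and the invariant factors of ∂_1 are all 1, so H_0 = Z.
  H_1: rank ker ∂_1 − rank ∂_2 = (19 − 8) − 9 = 2, and the invariant factors of ∂_2 are all 1, so H_1 = Z^2.
  H_2: rank ker ∂_2 − rank ∂_3 = (10 − 9) − 1 = 0, and the invariant factors of ∂_3 are all 1, so H_2 = 0.
  H_3: rank ker ∂_3 − rank ∂_4 = (1 − 1) − 0 = 0, and there is no ∂_4, so H_3 = 0.

H_0 ≅ Z,  H_1 ≅ Z^2,  H_2 = 0,  H_3 = 0.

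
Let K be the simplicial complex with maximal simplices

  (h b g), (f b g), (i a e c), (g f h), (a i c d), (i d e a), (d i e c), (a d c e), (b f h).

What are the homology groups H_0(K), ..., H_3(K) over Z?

Order the vertices as a < b < c < d < e < f < g < h < i. Listing each simplex with vertices in this order, K has dimension 3 with simplices:

  0-simplices (9): a, b, c, d, e, f, g, h, i
  1-simplices (16): ac, ad, ae, ai, bf, bg, bh, cd, ce, ci, de, di, ei, fg, fh, gh
  2-simplices (14): acd, ace, aci, ade, adi, aei, bfg, bfh, bgh, cde, cdi, cei, dei, fgh
  3-simplices (5): acde, acdi, acei, adei, cdei

Hence C_0 ≅ Z^9, C_1 ≅ Z^16, C_2 ≅ Z^14, C_3 ≅ Z^5.

∂_1: C_1 → C_0 maps an edge to its endpoints' difference, ∂[p,q] = q − p. For instance
  ∂ae = e − a.
This gives a 9×16 integer matrix of rank 7; reducing to Smith normal form yields diagonal entries (1,1,1,1,1,1,1).

∂_2: C_2 → C_1 acts by ∂[p,q,r] = [q,r] − [p,r] + [p,q]. For instance
  ∂ace = ce − ae + ac,
  ∂aci = ci − ai + ac.
This gives a 16×14 integer matrix of rank 9; reducing to Smith normal form yields diagonal entries (1,1,1,1,1,1,1,1,1).

The boundary map ∂_3: C_3 → C_2 sends each 3-simplex σ to the alternating sum Σ_i (−1)^i (σ with its i-th vertex removed). For instance
  ∂cdei = dei − cei + cdi − cde,
  ∂acde = cde − ade + ace − acd.
The 14×5 boundary matrix has rank 4 and Smith normal form diag(1,1,1,1).

Now H_k = ker ∂_k / im ∂_{k+1}, so:

  H_0: rank C_0 − rank ∂_1 = 9 − 7 = 2, and the invariant factors of ∂_1 are all 1, so H_0 = Z^2.
  H_1: rank ker ∂_1 − rank ∂_2 = (16 − 7) − 9 = 0, and the invariant factors of ∂_2 are all 1, so H_1 = 0.
  H_2: rank ker ∂_2 − rank ∂_3 = (14 − 9) − 4 = 1, and the invariant factors of ∂_3 are all 1, so H_2 = Z.
  H_3: rank ker ∂_3 − rank ∂_4 = (5 − 4) − 0 = 1, and there is no ∂_4, so H_3 = Z.

(K is a triangulation of the disjoint union of the 2-sphere S^2 and the 3-sphere S^3.)

H_0 ≅ Z^2,  H_1 = 0,  H_2 ≅ Z,  H_3 ≅ Z.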